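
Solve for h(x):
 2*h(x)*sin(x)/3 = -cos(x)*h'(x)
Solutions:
 h(x) = C1*cos(x)^(2/3)


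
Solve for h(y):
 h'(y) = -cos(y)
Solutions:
 h(y) = C1 - sin(y)


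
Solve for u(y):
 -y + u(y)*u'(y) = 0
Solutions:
 u(y) = -sqrt(C1 + y^2)
 u(y) = sqrt(C1 + y^2)


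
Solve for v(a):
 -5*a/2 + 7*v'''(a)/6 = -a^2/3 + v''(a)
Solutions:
 v(a) = C1 + C2*a + C3*exp(6*a/7) + a^4/36 - 31*a^3/108 - 217*a^2/216


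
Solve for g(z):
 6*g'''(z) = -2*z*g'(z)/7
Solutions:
 g(z) = C1 + Integral(C2*airyai(-21^(2/3)*z/21) + C3*airybi(-21^(2/3)*z/21), z)


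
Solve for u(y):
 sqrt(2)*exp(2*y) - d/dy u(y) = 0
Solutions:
 u(y) = C1 + sqrt(2)*exp(2*y)/2


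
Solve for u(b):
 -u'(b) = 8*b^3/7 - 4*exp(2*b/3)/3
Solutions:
 u(b) = C1 - 2*b^4/7 + 2*exp(2*b/3)


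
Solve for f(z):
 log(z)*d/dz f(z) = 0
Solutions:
 f(z) = C1


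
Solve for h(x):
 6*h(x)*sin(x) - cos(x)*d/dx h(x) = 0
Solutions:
 h(x) = C1/cos(x)^6


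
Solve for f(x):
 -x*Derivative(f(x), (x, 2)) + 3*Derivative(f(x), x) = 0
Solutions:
 f(x) = C1 + C2*x^4


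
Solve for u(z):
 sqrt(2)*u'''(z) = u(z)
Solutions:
 u(z) = C3*exp(2^(5/6)*z/2) + (C1*sin(2^(5/6)*sqrt(3)*z/4) + C2*cos(2^(5/6)*sqrt(3)*z/4))*exp(-2^(5/6)*z/4)


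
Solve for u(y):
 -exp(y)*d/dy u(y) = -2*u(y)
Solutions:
 u(y) = C1*exp(-2*exp(-y))


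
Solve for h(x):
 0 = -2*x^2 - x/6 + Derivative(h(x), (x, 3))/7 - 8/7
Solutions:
 h(x) = C1 + C2*x + C3*x^2 + 7*x^5/30 + 7*x^4/144 + 4*x^3/3


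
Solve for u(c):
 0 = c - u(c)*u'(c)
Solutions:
 u(c) = -sqrt(C1 + c^2)
 u(c) = sqrt(C1 + c^2)


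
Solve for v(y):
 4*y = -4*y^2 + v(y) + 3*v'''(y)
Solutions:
 v(y) = C3*exp(-3^(2/3)*y/3) + 4*y^2 + 4*y + (C1*sin(3^(1/6)*y/2) + C2*cos(3^(1/6)*y/2))*exp(3^(2/3)*y/6)


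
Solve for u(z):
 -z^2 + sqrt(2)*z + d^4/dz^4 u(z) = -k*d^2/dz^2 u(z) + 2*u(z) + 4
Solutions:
 u(z) = C1*exp(-sqrt(2)*z*sqrt(-k - sqrt(k^2 + 8))/2) + C2*exp(sqrt(2)*z*sqrt(-k - sqrt(k^2 + 8))/2) + C3*exp(-sqrt(2)*z*sqrt(-k + sqrt(k^2 + 8))/2) + C4*exp(sqrt(2)*z*sqrt(-k + sqrt(k^2 + 8))/2) - k/2 - z^2/2 + sqrt(2)*z/2 - 2


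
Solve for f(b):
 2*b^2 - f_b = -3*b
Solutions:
 f(b) = C1 + 2*b^3/3 + 3*b^2/2


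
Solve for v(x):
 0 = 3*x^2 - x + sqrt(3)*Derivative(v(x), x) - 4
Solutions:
 v(x) = C1 - sqrt(3)*x^3/3 + sqrt(3)*x^2/6 + 4*sqrt(3)*x/3


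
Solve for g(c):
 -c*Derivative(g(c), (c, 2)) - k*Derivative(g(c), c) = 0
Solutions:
 g(c) = C1 + c^(1 - re(k))*(C2*sin(log(c)*Abs(im(k))) + C3*cos(log(c)*im(k)))


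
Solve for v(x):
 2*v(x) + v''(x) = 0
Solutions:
 v(x) = C1*sin(sqrt(2)*x) + C2*cos(sqrt(2)*x)


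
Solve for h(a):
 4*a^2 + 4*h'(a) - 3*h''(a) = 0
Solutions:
 h(a) = C1 + C2*exp(4*a/3) - a^3/3 - 3*a^2/4 - 9*a/8


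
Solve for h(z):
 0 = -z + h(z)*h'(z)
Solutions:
 h(z) = -sqrt(C1 + z^2)
 h(z) = sqrt(C1 + z^2)


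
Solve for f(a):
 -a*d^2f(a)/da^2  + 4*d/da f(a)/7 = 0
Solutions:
 f(a) = C1 + C2*a^(11/7)


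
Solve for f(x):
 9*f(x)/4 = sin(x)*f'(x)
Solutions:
 f(x) = C1*(cos(x) - 1)^(9/8)/(cos(x) + 1)^(9/8)


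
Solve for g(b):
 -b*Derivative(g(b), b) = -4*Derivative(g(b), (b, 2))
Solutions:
 g(b) = C1 + C2*erfi(sqrt(2)*b/4)


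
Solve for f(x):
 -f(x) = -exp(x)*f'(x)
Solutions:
 f(x) = C1*exp(-exp(-x))


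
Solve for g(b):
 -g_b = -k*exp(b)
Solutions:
 g(b) = C1 + k*exp(b)


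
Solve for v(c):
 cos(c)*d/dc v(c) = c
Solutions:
 v(c) = C1 + Integral(c/cos(c), c)


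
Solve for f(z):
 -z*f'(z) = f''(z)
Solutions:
 f(z) = C1 + C2*erf(sqrt(2)*z/2)


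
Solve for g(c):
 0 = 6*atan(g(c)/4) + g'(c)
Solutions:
 Integral(1/atan(_y/4), (_y, g(c))) = C1 - 6*c


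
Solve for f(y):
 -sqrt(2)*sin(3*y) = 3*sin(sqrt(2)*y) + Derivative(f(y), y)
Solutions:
 f(y) = C1 + sqrt(2)*cos(3*y)/3 + 3*sqrt(2)*cos(sqrt(2)*y)/2


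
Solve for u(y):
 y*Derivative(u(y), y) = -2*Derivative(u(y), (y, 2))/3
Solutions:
 u(y) = C1 + C2*erf(sqrt(3)*y/2)


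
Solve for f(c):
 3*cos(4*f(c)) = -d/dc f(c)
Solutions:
 f(c) = -asin((C1 + exp(24*c))/(C1 - exp(24*c)))/4 + pi/4
 f(c) = asin((C1 + exp(24*c))/(C1 - exp(24*c)))/4


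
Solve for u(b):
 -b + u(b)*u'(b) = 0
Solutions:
 u(b) = -sqrt(C1 + b^2)
 u(b) = sqrt(C1 + b^2)


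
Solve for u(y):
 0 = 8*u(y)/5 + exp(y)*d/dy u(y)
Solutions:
 u(y) = C1*exp(8*exp(-y)/5)


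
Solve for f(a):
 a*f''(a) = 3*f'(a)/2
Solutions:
 f(a) = C1 + C2*a^(5/2)


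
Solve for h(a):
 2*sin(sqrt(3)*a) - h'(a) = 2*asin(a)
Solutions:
 h(a) = C1 - 2*a*asin(a) - 2*sqrt(1 - a^2) - 2*sqrt(3)*cos(sqrt(3)*a)/3


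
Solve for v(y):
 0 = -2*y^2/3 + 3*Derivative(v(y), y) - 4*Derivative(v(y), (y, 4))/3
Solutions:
 v(y) = C1 + C4*exp(2^(1/3)*3^(2/3)*y/2) + 2*y^3/27 + (C2*sin(3*2^(1/3)*3^(1/6)*y/4) + C3*cos(3*2^(1/3)*3^(1/6)*y/4))*exp(-2^(1/3)*3^(2/3)*y/4)


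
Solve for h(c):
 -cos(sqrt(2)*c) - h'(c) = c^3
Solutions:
 h(c) = C1 - c^4/4 - sqrt(2)*sin(sqrt(2)*c)/2


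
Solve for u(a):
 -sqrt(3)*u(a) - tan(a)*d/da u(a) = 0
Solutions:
 u(a) = C1/sin(a)^(sqrt(3))


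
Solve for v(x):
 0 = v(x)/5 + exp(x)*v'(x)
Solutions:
 v(x) = C1*exp(exp(-x)/5)


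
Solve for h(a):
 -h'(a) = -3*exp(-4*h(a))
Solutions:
 h(a) = log(-I*(C1 + 12*a)^(1/4))
 h(a) = log(I*(C1 + 12*a)^(1/4))
 h(a) = log(-(C1 + 12*a)^(1/4))
 h(a) = log(C1 + 12*a)/4


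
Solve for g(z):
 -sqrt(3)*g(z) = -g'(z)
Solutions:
 g(z) = C1*exp(sqrt(3)*z)


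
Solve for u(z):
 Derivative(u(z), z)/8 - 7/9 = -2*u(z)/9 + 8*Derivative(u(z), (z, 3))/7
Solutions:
 u(z) = C1*exp(-21^(1/3)*z*(21^(1/3)/(5*sqrt(163) + 64)^(1/3) + (5*sqrt(163) + 64)^(1/3))/48)*sin(3^(1/6)*7^(1/3)*z*(-3^(2/3)*(5*sqrt(163) + 64)^(1/3) + 3*7^(1/3)/(5*sqrt(163) + 64)^(1/3))/48) + C2*exp(-21^(1/3)*z*(21^(1/3)/(5*sqrt(163) + 64)^(1/3) + (5*sqrt(163) + 64)^(1/3))/48)*cos(3^(1/6)*7^(1/3)*z*(-3^(2/3)*(5*sqrt(163) + 64)^(1/3) + 3*7^(1/3)/(5*sqrt(163) + 64)^(1/3))/48) + C3*exp(21^(1/3)*z*(21^(1/3)/(5*sqrt(163) + 64)^(1/3) + (5*sqrt(163) + 64)^(1/3))/24) + 7/2


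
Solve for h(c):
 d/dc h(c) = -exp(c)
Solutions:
 h(c) = C1 - exp(c)


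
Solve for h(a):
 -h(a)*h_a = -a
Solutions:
 h(a) = -sqrt(C1 + a^2)
 h(a) = sqrt(C1 + a^2)


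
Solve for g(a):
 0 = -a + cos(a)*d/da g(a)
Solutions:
 g(a) = C1 + Integral(a/cos(a), a)


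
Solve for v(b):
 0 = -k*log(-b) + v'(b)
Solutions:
 v(b) = C1 + b*k*log(-b) - b*k


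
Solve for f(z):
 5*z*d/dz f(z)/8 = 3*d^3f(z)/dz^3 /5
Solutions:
 f(z) = C1 + Integral(C2*airyai(15^(2/3)*z/6) + C3*airybi(15^(2/3)*z/6), z)


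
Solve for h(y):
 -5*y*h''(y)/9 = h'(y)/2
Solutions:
 h(y) = C1 + C2*y^(1/10)


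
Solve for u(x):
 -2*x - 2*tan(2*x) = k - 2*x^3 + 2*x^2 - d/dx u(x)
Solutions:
 u(x) = C1 + k*x - x^4/2 + 2*x^3/3 + x^2 - log(cos(2*x))


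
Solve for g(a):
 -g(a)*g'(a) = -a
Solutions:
 g(a) = -sqrt(C1 + a^2)
 g(a) = sqrt(C1 + a^2)


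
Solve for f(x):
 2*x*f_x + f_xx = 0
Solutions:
 f(x) = C1 + C2*erf(x)


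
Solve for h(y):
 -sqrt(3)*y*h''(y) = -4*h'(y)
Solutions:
 h(y) = C1 + C2*y^(1 + 4*sqrt(3)/3)


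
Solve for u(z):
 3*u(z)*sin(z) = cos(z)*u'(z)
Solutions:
 u(z) = C1/cos(z)^3


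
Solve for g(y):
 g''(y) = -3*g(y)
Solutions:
 g(y) = C1*sin(sqrt(3)*y) + C2*cos(sqrt(3)*y)


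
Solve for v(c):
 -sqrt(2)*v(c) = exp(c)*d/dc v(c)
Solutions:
 v(c) = C1*exp(sqrt(2)*exp(-c))


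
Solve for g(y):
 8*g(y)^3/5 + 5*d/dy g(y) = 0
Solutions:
 g(y) = -5*sqrt(2)*sqrt(-1/(C1 - 8*y))/2
 g(y) = 5*sqrt(2)*sqrt(-1/(C1 - 8*y))/2


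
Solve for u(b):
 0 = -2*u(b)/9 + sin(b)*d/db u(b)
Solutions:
 u(b) = C1*(cos(b) - 1)^(1/9)/(cos(b) + 1)^(1/9)


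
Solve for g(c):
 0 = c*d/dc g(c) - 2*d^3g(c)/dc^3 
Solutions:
 g(c) = C1 + Integral(C2*airyai(2^(2/3)*c/2) + C3*airybi(2^(2/3)*c/2), c)


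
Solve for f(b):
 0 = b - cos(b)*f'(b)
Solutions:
 f(b) = C1 + Integral(b/cos(b), b)


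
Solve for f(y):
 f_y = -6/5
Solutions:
 f(y) = C1 - 6*y/5


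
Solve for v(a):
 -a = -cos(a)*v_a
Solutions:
 v(a) = C1 + Integral(a/cos(a), a)


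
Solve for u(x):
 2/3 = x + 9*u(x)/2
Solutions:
 u(x) = 4/27 - 2*x/9


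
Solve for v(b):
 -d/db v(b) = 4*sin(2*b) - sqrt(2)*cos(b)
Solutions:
 v(b) = C1 + sqrt(2)*sin(b) + 2*cos(2*b)


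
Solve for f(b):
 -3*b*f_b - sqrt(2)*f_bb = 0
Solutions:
 f(b) = C1 + C2*erf(2^(1/4)*sqrt(3)*b/2)


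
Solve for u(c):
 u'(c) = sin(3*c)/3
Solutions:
 u(c) = C1 - cos(3*c)/9


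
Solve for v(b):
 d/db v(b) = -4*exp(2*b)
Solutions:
 v(b) = C1 - 2*exp(2*b)


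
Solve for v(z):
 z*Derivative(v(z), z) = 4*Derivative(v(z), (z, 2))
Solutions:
 v(z) = C1 + C2*erfi(sqrt(2)*z/4)


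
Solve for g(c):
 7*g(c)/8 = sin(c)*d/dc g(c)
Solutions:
 g(c) = C1*(cos(c) - 1)^(7/16)/(cos(c) + 1)^(7/16)


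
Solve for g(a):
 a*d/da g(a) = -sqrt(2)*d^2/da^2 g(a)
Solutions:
 g(a) = C1 + C2*erf(2^(1/4)*a/2)


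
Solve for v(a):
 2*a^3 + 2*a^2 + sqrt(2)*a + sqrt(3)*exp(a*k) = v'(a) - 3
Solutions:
 v(a) = C1 + a^4/2 + 2*a^3/3 + sqrt(2)*a^2/2 + 3*a + sqrt(3)*exp(a*k)/k


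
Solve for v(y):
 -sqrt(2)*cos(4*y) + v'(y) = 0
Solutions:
 v(y) = C1 + sqrt(2)*sin(4*y)/4


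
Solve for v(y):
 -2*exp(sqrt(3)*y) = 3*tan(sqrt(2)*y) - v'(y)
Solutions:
 v(y) = C1 + 2*sqrt(3)*exp(sqrt(3)*y)/3 - 3*sqrt(2)*log(cos(sqrt(2)*y))/2


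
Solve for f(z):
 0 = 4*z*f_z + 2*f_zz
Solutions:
 f(z) = C1 + C2*erf(z)


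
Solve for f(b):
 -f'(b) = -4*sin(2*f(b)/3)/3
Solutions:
 -4*b/3 + 3*log(cos(2*f(b)/3) - 1)/4 - 3*log(cos(2*f(b)/3) + 1)/4 = C1


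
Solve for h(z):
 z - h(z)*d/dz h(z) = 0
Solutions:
 h(z) = -sqrt(C1 + z^2)
 h(z) = sqrt(C1 + z^2)


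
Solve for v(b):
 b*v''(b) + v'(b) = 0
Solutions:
 v(b) = C1 + C2*log(b)


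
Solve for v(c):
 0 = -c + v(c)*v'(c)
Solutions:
 v(c) = -sqrt(C1 + c^2)
 v(c) = sqrt(C1 + c^2)


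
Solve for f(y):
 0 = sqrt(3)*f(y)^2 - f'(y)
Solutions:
 f(y) = -1/(C1 + sqrt(3)*y)


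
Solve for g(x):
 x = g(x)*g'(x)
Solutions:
 g(x) = -sqrt(C1 + x^2)
 g(x) = sqrt(C1 + x^2)


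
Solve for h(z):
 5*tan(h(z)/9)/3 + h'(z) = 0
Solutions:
 h(z) = -9*asin(C1*exp(-5*z/27)) + 9*pi
 h(z) = 9*asin(C1*exp(-5*z/27))


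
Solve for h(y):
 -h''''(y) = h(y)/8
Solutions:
 h(y) = (C1*sin(2^(3/4)*y/4) + C2*cos(2^(3/4)*y/4))*exp(-2^(3/4)*y/4) + (C3*sin(2^(3/4)*y/4) + C4*cos(2^(3/4)*y/4))*exp(2^(3/4)*y/4)


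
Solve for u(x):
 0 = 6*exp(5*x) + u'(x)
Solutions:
 u(x) = C1 - 6*exp(5*x)/5


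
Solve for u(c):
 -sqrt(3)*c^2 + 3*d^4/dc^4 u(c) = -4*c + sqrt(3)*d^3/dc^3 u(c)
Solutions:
 u(c) = C1 + C2*c + C3*c^2 + C4*exp(sqrt(3)*c/3) - c^5/60 - sqrt(3)*c^4/36 - c^3/3


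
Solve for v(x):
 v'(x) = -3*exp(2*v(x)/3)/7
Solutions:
 v(x) = 3*log(-sqrt(-1/(C1 - 3*x))) - 3*log(2) + 3*log(42)/2
 v(x) = 3*log(-1/(C1 - 3*x))/2 - 3*log(2) + 3*log(42)/2


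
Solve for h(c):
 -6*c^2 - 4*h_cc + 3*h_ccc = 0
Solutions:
 h(c) = C1 + C2*c + C3*exp(4*c/3) - c^4/8 - 3*c^3/8 - 27*c^2/32


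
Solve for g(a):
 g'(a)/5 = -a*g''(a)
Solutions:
 g(a) = C1 + C2*a^(4/5)


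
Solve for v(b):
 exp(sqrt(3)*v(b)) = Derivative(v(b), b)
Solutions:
 v(b) = sqrt(3)*(2*log(-1/(C1 + b)) - log(3))/6


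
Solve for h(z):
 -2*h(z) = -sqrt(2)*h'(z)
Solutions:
 h(z) = C1*exp(sqrt(2)*z)


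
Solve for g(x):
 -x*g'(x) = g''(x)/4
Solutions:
 g(x) = C1 + C2*erf(sqrt(2)*x)


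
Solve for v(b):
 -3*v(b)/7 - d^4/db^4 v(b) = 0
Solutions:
 v(b) = (C1*sin(sqrt(2)*3^(1/4)*7^(3/4)*b/14) + C2*cos(sqrt(2)*3^(1/4)*7^(3/4)*b/14))*exp(-sqrt(2)*3^(1/4)*7^(3/4)*b/14) + (C3*sin(sqrt(2)*3^(1/4)*7^(3/4)*b/14) + C4*cos(sqrt(2)*3^(1/4)*7^(3/4)*b/14))*exp(sqrt(2)*3^(1/4)*7^(3/4)*b/14)


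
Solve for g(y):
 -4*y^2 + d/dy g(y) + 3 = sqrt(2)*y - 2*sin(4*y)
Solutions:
 g(y) = C1 + 4*y^3/3 + sqrt(2)*y^2/2 - 3*y + cos(4*y)/2


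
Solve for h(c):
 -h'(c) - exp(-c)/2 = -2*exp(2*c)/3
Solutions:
 h(c) = C1 + exp(2*c)/3 + exp(-c)/2


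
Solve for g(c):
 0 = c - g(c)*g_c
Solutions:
 g(c) = -sqrt(C1 + c^2)
 g(c) = sqrt(C1 + c^2)


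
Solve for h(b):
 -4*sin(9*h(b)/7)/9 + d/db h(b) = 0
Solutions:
 -4*b/9 + 7*log(cos(9*h(b)/7) - 1)/18 - 7*log(cos(9*h(b)/7) + 1)/18 = C1


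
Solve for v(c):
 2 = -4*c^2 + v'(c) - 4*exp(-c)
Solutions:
 v(c) = C1 + 4*c^3/3 + 2*c - 4*exp(-c)


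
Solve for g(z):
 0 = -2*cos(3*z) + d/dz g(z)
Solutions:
 g(z) = C1 + 2*sin(3*z)/3


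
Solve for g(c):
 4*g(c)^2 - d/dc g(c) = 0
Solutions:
 g(c) = -1/(C1 + 4*c)


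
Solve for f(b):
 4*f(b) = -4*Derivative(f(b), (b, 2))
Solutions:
 f(b) = C1*sin(b) + C2*cos(b)


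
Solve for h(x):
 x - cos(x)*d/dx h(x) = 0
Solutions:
 h(x) = C1 + Integral(x/cos(x), x)


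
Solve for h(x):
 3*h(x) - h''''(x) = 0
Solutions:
 h(x) = C1*exp(-3^(1/4)*x) + C2*exp(3^(1/4)*x) + C3*sin(3^(1/4)*x) + C4*cos(3^(1/4)*x)


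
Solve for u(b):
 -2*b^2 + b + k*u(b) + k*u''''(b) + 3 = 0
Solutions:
 u(b) = C1*exp(-sqrt(2)*b*(1 - I)/2) + C2*exp(sqrt(2)*b*(1 - I)/2) + C3*exp(-sqrt(2)*b*(1 + I)/2) + C4*exp(sqrt(2)*b*(1 + I)/2) + 2*b^2/k - b/k - 3/k


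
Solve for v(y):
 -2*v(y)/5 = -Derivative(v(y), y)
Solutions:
 v(y) = C1*exp(2*y/5)


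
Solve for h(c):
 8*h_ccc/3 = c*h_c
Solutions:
 h(c) = C1 + Integral(C2*airyai(3^(1/3)*c/2) + C3*airybi(3^(1/3)*c/2), c)


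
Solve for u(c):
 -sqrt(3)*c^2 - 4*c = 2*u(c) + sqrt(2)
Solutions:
 u(c) = -sqrt(3)*c^2/2 - 2*c - sqrt(2)/2


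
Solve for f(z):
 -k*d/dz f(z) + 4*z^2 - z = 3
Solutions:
 f(z) = C1 + 4*z^3/(3*k) - z^2/(2*k) - 3*z/k


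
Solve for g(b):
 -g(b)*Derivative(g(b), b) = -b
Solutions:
 g(b) = -sqrt(C1 + b^2)
 g(b) = sqrt(C1 + b^2)


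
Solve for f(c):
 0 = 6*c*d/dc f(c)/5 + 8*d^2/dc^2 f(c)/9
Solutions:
 f(c) = C1 + C2*erf(3*sqrt(30)*c/20)


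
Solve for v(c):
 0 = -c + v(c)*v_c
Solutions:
 v(c) = -sqrt(C1 + c^2)
 v(c) = sqrt(C1 + c^2)


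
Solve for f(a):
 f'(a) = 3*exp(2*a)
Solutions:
 f(a) = C1 + 3*exp(2*a)/2


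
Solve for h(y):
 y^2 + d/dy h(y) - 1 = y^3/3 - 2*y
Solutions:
 h(y) = C1 + y^4/12 - y^3/3 - y^2 + y


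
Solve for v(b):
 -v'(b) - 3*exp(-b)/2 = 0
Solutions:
 v(b) = C1 + 3*exp(-b)/2


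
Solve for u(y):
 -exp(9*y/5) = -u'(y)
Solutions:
 u(y) = C1 + 5*exp(9*y/5)/9


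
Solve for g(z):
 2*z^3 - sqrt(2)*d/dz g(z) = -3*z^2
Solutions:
 g(z) = C1 + sqrt(2)*z^4/4 + sqrt(2)*z^3/2


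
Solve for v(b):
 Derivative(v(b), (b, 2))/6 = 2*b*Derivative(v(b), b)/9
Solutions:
 v(b) = C1 + C2*erfi(sqrt(6)*b/3)


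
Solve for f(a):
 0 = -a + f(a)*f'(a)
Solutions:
 f(a) = -sqrt(C1 + a^2)
 f(a) = sqrt(C1 + a^2)


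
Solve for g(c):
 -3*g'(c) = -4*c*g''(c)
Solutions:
 g(c) = C1 + C2*c^(7/4)


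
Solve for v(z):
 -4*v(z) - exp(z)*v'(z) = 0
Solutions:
 v(z) = C1*exp(4*exp(-z))


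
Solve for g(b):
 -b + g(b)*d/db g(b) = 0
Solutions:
 g(b) = -sqrt(C1 + b^2)
 g(b) = sqrt(C1 + b^2)


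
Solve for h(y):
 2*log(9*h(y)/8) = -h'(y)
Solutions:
 -Integral(1/(-log(_y) - 2*log(3) + 3*log(2)), (_y, h(y)))/2 = C1 - y


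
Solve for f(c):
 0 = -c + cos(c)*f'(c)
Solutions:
 f(c) = C1 + Integral(c/cos(c), c)


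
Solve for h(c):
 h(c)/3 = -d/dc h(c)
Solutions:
 h(c) = C1*exp(-c/3)


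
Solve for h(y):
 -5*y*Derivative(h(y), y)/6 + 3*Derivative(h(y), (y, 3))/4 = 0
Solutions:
 h(y) = C1 + Integral(C2*airyai(30^(1/3)*y/3) + C3*airybi(30^(1/3)*y/3), y)


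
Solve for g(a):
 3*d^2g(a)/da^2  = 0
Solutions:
 g(a) = C1 + C2*a


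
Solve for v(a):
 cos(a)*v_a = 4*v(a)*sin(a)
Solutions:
 v(a) = C1/cos(a)^4


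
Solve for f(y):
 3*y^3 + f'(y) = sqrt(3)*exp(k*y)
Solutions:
 f(y) = C1 - 3*y^4/4 + sqrt(3)*exp(k*y)/k


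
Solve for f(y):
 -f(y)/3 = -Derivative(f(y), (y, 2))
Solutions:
 f(y) = C1*exp(-sqrt(3)*y/3) + C2*exp(sqrt(3)*y/3)


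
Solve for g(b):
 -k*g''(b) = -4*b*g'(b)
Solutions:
 g(b) = C1 + C2*erf(sqrt(2)*b*sqrt(-1/k))/sqrt(-1/k)


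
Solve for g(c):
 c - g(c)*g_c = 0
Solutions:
 g(c) = -sqrt(C1 + c^2)
 g(c) = sqrt(C1 + c^2)


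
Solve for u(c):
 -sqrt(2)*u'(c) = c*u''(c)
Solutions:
 u(c) = C1 + C2*c^(1 - sqrt(2))


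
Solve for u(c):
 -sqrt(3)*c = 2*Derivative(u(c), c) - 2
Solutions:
 u(c) = C1 - sqrt(3)*c^2/4 + c


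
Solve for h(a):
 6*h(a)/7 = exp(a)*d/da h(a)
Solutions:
 h(a) = C1*exp(-6*exp(-a)/7)


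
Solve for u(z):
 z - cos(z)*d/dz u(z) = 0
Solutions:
 u(z) = C1 + Integral(z/cos(z), z)


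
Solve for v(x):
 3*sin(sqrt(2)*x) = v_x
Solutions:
 v(x) = C1 - 3*sqrt(2)*cos(sqrt(2)*x)/2


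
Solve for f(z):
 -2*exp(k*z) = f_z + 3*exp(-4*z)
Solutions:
 f(z) = C1 + 3*exp(-4*z)/4 - 2*exp(k*z)/k


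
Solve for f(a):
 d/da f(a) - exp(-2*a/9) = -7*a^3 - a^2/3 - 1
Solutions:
 f(a) = C1 - 7*a^4/4 - a^3/9 - a - 9*exp(-2*a/9)/2


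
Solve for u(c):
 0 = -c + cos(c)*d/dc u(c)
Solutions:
 u(c) = C1 + Integral(c/cos(c), c)


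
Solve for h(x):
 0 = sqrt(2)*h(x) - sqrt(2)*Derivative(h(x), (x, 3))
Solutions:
 h(x) = C3*exp(x) + (C1*sin(sqrt(3)*x/2) + C2*cos(sqrt(3)*x/2))*exp(-x/2)


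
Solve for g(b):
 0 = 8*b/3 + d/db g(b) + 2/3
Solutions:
 g(b) = C1 - 4*b^2/3 - 2*b/3


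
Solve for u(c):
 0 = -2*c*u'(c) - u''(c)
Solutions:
 u(c) = C1 + C2*erf(c)


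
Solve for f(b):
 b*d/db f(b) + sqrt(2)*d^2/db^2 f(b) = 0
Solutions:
 f(b) = C1 + C2*erf(2^(1/4)*b/2)


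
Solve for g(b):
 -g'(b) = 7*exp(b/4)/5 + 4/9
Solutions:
 g(b) = C1 - 4*b/9 - 28*exp(b/4)/5


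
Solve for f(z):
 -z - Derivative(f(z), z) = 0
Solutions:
 f(z) = C1 - z^2/2


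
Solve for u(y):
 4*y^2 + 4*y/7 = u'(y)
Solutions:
 u(y) = C1 + 4*y^3/3 + 2*y^2/7


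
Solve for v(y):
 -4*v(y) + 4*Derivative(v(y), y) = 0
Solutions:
 v(y) = C1*exp(y)


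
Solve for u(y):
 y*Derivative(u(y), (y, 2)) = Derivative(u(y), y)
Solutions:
 u(y) = C1 + C2*y^2


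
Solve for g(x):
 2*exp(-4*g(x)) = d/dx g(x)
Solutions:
 g(x) = log(-I*(C1 + 8*x)^(1/4))
 g(x) = log(I*(C1 + 8*x)^(1/4))
 g(x) = log(-(C1 + 8*x)^(1/4))
 g(x) = log(C1 + 8*x)/4


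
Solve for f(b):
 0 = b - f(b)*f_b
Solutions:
 f(b) = -sqrt(C1 + b^2)
 f(b) = sqrt(C1 + b^2)


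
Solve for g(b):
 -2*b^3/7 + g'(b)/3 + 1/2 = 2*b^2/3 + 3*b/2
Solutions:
 g(b) = C1 + 3*b^4/14 + 2*b^3/3 + 9*b^2/4 - 3*b/2


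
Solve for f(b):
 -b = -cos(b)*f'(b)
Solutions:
 f(b) = C1 + Integral(b/cos(b), b)


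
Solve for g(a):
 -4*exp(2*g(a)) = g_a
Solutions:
 g(a) = log(-sqrt(-1/(C1 - 4*a))) - log(2)/2
 g(a) = log(-1/(C1 - 4*a))/2 - log(2)/2


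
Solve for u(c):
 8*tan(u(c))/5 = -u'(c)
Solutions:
 u(c) = pi - asin(C1*exp(-8*c/5))
 u(c) = asin(C1*exp(-8*c/5))


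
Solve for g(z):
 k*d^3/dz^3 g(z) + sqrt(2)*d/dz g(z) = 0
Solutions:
 g(z) = C1 + C2*exp(-2^(1/4)*z*sqrt(-1/k)) + C3*exp(2^(1/4)*z*sqrt(-1/k))


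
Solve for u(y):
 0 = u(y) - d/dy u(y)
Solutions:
 u(y) = C1*exp(y)


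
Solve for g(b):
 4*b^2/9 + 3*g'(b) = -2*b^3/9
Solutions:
 g(b) = C1 - b^4/54 - 4*b^3/81


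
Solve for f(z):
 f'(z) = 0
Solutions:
 f(z) = C1


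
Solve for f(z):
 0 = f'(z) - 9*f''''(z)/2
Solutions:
 f(z) = C1 + C4*exp(6^(1/3)*z/3) + (C2*sin(2^(1/3)*3^(5/6)*z/6) + C3*cos(2^(1/3)*3^(5/6)*z/6))*exp(-6^(1/3)*z/6)


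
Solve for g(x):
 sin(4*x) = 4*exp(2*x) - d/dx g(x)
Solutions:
 g(x) = C1 + 2*exp(2*x) + cos(4*x)/4


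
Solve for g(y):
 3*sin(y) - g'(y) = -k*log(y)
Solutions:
 g(y) = C1 + k*y*(log(y) - 1) - 3*cos(y)


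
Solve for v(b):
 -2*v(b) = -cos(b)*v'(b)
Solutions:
 v(b) = C1*(sin(b) + 1)/(sin(b) - 1)


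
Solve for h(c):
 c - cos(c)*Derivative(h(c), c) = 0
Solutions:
 h(c) = C1 + Integral(c/cos(c), c)


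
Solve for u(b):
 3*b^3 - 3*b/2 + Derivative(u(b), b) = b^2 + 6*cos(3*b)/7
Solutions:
 u(b) = C1 - 3*b^4/4 + b^3/3 + 3*b^2/4 + 2*sin(3*b)/7


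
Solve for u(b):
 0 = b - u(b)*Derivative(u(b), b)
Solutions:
 u(b) = -sqrt(C1 + b^2)
 u(b) = sqrt(C1 + b^2)


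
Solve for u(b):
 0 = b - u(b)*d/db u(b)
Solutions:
 u(b) = -sqrt(C1 + b^2)
 u(b) = sqrt(C1 + b^2)


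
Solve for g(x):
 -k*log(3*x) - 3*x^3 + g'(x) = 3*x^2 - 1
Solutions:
 g(x) = C1 + k*x*log(x) - k*x + k*x*log(3) + 3*x^4/4 + x^3 - x


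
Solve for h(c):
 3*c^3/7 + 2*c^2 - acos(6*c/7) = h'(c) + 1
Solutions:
 h(c) = C1 + 3*c^4/28 + 2*c^3/3 - c*acos(6*c/7) - c + sqrt(49 - 36*c^2)/6


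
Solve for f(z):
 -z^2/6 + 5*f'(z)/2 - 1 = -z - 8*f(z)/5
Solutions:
 f(z) = C1*exp(-16*z/25) + 5*z^2/48 - 365*z/384 + 12965/6144


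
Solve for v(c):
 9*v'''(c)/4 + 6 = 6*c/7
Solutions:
 v(c) = C1 + C2*c + C3*c^2 + c^4/63 - 4*c^3/9


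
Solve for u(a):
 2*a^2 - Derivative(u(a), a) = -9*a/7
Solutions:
 u(a) = C1 + 2*a^3/3 + 9*a^2/14


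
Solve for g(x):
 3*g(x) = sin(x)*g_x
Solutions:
 g(x) = C1*(cos(x) - 1)^(3/2)/(cos(x) + 1)^(3/2)


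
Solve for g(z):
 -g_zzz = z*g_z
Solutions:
 g(z) = C1 + Integral(C2*airyai(-z) + C3*airybi(-z), z)


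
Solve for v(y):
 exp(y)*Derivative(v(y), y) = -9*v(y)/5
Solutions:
 v(y) = C1*exp(9*exp(-y)/5)


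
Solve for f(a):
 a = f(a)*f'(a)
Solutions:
 f(a) = -sqrt(C1 + a^2)
 f(a) = sqrt(C1 + a^2)


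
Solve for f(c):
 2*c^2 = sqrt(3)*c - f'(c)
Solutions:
 f(c) = C1 - 2*c^3/3 + sqrt(3)*c^2/2


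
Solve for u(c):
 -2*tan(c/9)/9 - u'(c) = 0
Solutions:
 u(c) = C1 + 2*log(cos(c/9))


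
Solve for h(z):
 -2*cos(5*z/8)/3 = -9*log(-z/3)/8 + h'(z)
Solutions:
 h(z) = C1 + 9*z*log(-z)/8 - 9*z*log(3)/8 - 9*z/8 - 16*sin(5*z/8)/15


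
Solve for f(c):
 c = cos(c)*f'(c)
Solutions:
 f(c) = C1 + Integral(c/cos(c), c)


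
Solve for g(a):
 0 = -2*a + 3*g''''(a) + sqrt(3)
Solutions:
 g(a) = C1 + C2*a + C3*a^2 + C4*a^3 + a^5/180 - sqrt(3)*a^4/72


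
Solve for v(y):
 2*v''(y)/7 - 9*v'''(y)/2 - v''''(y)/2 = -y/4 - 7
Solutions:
 v(y) = C1 + C2*y + C3*exp(y*(-63 + sqrt(4081))/14) + C4*exp(-y*(63 + sqrt(4081))/14) - 7*y^3/48 - 1225*y^2/64


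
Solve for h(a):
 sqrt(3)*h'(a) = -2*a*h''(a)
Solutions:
 h(a) = C1 + C2*a^(1 - sqrt(3)/2)


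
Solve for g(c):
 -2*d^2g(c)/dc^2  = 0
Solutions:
 g(c) = C1 + C2*c


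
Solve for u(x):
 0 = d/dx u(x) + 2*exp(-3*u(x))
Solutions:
 u(x) = log(C1 - 6*x)/3
 u(x) = log((-3^(1/3) - 3^(5/6)*I)*(C1 - 2*x)^(1/3)/2)
 u(x) = log((-3^(1/3) + 3^(5/6)*I)*(C1 - 2*x)^(1/3)/2)


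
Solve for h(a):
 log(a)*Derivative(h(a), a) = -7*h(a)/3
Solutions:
 h(a) = C1*exp(-7*li(a)/3)


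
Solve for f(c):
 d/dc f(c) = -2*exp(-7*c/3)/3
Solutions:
 f(c) = C1 + 2*exp(-7*c/3)/7


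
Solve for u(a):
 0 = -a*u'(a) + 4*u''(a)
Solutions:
 u(a) = C1 + C2*erfi(sqrt(2)*a/4)


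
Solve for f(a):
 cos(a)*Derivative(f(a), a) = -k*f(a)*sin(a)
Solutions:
 f(a) = C1*exp(k*log(cos(a)))


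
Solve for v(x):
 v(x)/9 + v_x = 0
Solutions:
 v(x) = C1*exp(-x/9)


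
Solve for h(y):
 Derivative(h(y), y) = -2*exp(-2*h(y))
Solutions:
 h(y) = log(-sqrt(C1 - 4*y))
 h(y) = log(C1 - 4*y)/2


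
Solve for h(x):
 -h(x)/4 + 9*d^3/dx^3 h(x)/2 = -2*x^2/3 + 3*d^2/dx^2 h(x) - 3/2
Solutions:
 h(x) = C1*exp(x*(-2^(1/3)*(9*sqrt(145) + 113)^(1/3) - 8*2^(2/3)/(9*sqrt(145) + 113)^(1/3) + 8)/36)*sin(2^(1/3)*sqrt(3)*x*(-(9*sqrt(145) + 113)^(1/3) + 8*2^(1/3)/(9*sqrt(145) + 113)^(1/3))/36) + C2*exp(x*(-2^(1/3)*(9*sqrt(145) + 113)^(1/3) - 8*2^(2/3)/(9*sqrt(145) + 113)^(1/3) + 8)/36)*cos(2^(1/3)*sqrt(3)*x*(-(9*sqrt(145) + 113)^(1/3) + 8*2^(1/3)/(9*sqrt(145) + 113)^(1/3))/36) + C3*exp(x*(8*2^(2/3)/(9*sqrt(145) + 113)^(1/3) + 4 + 2^(1/3)*(9*sqrt(145) + 113)^(1/3))/18) + 8*x^2/3 - 58


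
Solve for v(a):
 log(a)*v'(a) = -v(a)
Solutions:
 v(a) = C1*exp(-li(a))


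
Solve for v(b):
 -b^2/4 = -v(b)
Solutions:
 v(b) = b^2/4


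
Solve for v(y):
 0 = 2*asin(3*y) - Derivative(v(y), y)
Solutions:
 v(y) = C1 + 2*y*asin(3*y) + 2*sqrt(1 - 9*y^2)/3


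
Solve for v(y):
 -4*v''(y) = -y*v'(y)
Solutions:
 v(y) = C1 + C2*erfi(sqrt(2)*y/4)


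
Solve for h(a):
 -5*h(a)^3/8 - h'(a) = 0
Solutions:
 h(a) = -2*sqrt(-1/(C1 - 5*a))
 h(a) = 2*sqrt(-1/(C1 - 5*a))


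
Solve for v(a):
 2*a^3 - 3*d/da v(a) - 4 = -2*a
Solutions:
 v(a) = C1 + a^4/6 + a^2/3 - 4*a/3


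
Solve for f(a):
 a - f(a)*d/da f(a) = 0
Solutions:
 f(a) = -sqrt(C1 + a^2)
 f(a) = sqrt(C1 + a^2)


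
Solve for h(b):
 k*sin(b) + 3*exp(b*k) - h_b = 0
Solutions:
 h(b) = C1 - k*cos(b) + 3*exp(b*k)/k


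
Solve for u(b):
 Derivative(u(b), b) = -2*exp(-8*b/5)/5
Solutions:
 u(b) = C1 + exp(-8*b/5)/4


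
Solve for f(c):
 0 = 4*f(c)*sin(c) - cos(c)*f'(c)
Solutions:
 f(c) = C1/cos(c)^4


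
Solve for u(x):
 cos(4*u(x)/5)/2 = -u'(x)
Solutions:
 x/2 - 5*log(sin(4*u(x)/5) - 1)/8 + 5*log(sin(4*u(x)/5) + 1)/8 = C1


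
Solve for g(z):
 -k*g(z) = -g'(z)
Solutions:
 g(z) = C1*exp(k*z)


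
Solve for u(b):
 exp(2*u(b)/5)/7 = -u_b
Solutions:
 u(b) = 5*log(-sqrt(-1/(C1 - b))) - 5*log(2) + 5*log(70)/2
 u(b) = 5*log(-1/(C1 - b))/2 - 5*log(2) + 5*log(70)/2


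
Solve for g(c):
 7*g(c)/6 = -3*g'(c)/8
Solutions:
 g(c) = C1*exp(-28*c/9)


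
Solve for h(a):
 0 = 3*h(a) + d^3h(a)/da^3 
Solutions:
 h(a) = C3*exp(-3^(1/3)*a) + (C1*sin(3^(5/6)*a/2) + C2*cos(3^(5/6)*a/2))*exp(3^(1/3)*a/2)


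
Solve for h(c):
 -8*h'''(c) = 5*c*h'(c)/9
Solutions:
 h(c) = C1 + Integral(C2*airyai(-15^(1/3)*c/6) + C3*airybi(-15^(1/3)*c/6), c)


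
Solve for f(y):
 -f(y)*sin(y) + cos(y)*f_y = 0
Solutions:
 f(y) = C1/cos(y)


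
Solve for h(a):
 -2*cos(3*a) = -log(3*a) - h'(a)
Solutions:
 h(a) = C1 - a*log(a) - a*log(3) + a + 2*sin(3*a)/3


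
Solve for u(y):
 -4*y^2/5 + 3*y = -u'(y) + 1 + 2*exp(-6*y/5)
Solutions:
 u(y) = C1 + 4*y^3/15 - 3*y^2/2 + y - 5*exp(-6*y/5)/3


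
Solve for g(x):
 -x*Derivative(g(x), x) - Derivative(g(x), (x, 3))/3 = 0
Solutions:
 g(x) = C1 + Integral(C2*airyai(-3^(1/3)*x) + C3*airybi(-3^(1/3)*x), x)


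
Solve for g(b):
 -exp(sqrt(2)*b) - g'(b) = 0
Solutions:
 g(b) = C1 - sqrt(2)*exp(sqrt(2)*b)/2


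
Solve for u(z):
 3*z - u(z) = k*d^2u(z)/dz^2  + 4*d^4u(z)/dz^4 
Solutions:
 u(z) = C1*exp(-sqrt(2)*z*sqrt(-k - sqrt(k^2 - 16))/4) + C2*exp(sqrt(2)*z*sqrt(-k - sqrt(k^2 - 16))/4) + C3*exp(-sqrt(2)*z*sqrt(-k + sqrt(k^2 - 16))/4) + C4*exp(sqrt(2)*z*sqrt(-k + sqrt(k^2 - 16))/4) + 3*z


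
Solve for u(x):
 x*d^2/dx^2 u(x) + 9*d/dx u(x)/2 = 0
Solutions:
 u(x) = C1 + C2/x^(7/2)


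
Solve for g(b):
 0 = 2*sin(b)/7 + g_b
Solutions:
 g(b) = C1 + 2*cos(b)/7


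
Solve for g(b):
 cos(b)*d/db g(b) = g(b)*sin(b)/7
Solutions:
 g(b) = C1/cos(b)^(1/7)


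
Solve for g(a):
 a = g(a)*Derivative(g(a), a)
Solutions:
 g(a) = -sqrt(C1 + a^2)
 g(a) = sqrt(C1 + a^2)


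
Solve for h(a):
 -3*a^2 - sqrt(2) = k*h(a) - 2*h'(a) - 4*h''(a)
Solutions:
 h(a) = C1*exp(a*(sqrt(4*k + 1) - 1)/4) + C2*exp(-a*(sqrt(4*k + 1) + 1)/4) - 3*a^2/k - 12*a/k^2 - sqrt(2)/k - 24/k^2 - 24/k^3


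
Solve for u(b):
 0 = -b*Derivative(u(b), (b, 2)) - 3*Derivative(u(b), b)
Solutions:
 u(b) = C1 + C2/b^2


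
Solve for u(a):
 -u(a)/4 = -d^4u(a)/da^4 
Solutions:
 u(a) = C1*exp(-sqrt(2)*a/2) + C2*exp(sqrt(2)*a/2) + C3*sin(sqrt(2)*a/2) + C4*cos(sqrt(2)*a/2)


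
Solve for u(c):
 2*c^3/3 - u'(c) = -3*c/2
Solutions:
 u(c) = C1 + c^4/6 + 3*c^2/4


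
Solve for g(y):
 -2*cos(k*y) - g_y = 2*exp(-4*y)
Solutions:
 g(y) = C1 + exp(-4*y)/2 - 2*sin(k*y)/k


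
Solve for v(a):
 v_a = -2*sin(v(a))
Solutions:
 v(a) = -acos((-C1 - exp(4*a))/(C1 - exp(4*a))) + 2*pi
 v(a) = acos((-C1 - exp(4*a))/(C1 - exp(4*a)))


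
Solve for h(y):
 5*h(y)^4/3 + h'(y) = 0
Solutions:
 h(y) = (-1 - sqrt(3)*I)*(1/(C1 + 5*y))^(1/3)/2
 h(y) = (-1 + sqrt(3)*I)*(1/(C1 + 5*y))^(1/3)/2
 h(y) = (1/(C1 + 5*y))^(1/3)


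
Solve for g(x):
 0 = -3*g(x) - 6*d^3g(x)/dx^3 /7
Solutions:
 g(x) = C3*exp(-2^(2/3)*7^(1/3)*x/2) + (C1*sin(2^(2/3)*sqrt(3)*7^(1/3)*x/4) + C2*cos(2^(2/3)*sqrt(3)*7^(1/3)*x/4))*exp(2^(2/3)*7^(1/3)*x/4)


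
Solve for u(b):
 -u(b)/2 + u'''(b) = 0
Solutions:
 u(b) = C3*exp(2^(2/3)*b/2) + (C1*sin(2^(2/3)*sqrt(3)*b/4) + C2*cos(2^(2/3)*sqrt(3)*b/4))*exp(-2^(2/3)*b/4)


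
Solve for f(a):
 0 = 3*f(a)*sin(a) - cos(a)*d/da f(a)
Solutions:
 f(a) = C1/cos(a)^3


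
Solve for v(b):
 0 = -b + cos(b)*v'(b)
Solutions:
 v(b) = C1 + Integral(b/cos(b), b)


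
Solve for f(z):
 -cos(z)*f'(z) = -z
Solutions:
 f(z) = C1 + Integral(z/cos(z), z)


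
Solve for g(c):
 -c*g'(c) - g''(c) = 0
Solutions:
 g(c) = C1 + C2*erf(sqrt(2)*c/2)


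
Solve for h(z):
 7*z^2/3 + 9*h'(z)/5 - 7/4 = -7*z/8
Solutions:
 h(z) = C1 - 35*z^3/81 - 35*z^2/144 + 35*z/36


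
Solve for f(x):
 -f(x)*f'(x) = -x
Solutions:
 f(x) = -sqrt(C1 + x^2)
 f(x) = sqrt(C1 + x^2)


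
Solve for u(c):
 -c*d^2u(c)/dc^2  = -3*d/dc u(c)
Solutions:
 u(c) = C1 + C2*c^4


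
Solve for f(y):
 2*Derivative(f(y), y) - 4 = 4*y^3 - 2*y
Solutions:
 f(y) = C1 + y^4/2 - y^2/2 + 2*y


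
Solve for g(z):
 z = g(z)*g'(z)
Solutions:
 g(z) = -sqrt(C1 + z^2)
 g(z) = sqrt(C1 + z^2)


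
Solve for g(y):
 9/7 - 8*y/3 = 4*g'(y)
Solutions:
 g(y) = C1 - y^2/3 + 9*y/28


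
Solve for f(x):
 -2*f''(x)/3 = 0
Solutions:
 f(x) = C1 + C2*x


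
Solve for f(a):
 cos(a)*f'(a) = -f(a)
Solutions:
 f(a) = C1*sqrt(sin(a) - 1)/sqrt(sin(a) + 1)


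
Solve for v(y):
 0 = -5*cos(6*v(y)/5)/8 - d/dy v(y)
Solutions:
 5*y/8 - 5*log(sin(6*v(y)/5) - 1)/12 + 5*log(sin(6*v(y)/5) + 1)/12 = C1


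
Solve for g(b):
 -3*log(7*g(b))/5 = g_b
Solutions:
 5*Integral(1/(log(_y) + log(7)), (_y, g(b)))/3 = C1 - b


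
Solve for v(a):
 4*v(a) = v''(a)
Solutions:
 v(a) = C1*exp(-2*a) + C2*exp(2*a)


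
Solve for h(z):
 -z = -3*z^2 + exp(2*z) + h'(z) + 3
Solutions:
 h(z) = C1 + z^3 - z^2/2 - 3*z - exp(2*z)/2


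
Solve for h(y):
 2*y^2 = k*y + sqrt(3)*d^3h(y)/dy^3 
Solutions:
 h(y) = C1 + C2*y + C3*y^2 - sqrt(3)*k*y^4/72 + sqrt(3)*y^5/90


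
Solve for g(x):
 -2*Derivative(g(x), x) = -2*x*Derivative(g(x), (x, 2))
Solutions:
 g(x) = C1 + C2*x^2


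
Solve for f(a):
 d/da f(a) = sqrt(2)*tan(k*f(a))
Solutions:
 f(a) = Piecewise((-asin(exp(C1*k + sqrt(2)*a*k))/k + pi/k, Ne(k, 0)), (nan, True))
 f(a) = Piecewise((asin(exp(C1*k + sqrt(2)*a*k))/k, Ne(k, 0)), (nan, True))


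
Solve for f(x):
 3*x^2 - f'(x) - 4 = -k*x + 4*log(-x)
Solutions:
 f(x) = C1 + k*x^2/2 + x^3 - 4*x*log(-x)


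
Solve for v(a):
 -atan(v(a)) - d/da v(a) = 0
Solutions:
 Integral(1/atan(_y), (_y, v(a))) = C1 - a


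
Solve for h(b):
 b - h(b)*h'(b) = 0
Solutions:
 h(b) = -sqrt(C1 + b^2)
 h(b) = sqrt(C1 + b^2)


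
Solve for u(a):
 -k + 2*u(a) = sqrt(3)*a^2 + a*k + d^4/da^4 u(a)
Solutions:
 u(a) = C1*exp(-2^(1/4)*a) + C2*exp(2^(1/4)*a) + C3*sin(2^(1/4)*a) + C4*cos(2^(1/4)*a) + sqrt(3)*a^2/2 + a*k/2 + k/2


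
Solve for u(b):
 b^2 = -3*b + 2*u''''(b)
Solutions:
 u(b) = C1 + C2*b + C3*b^2 + C4*b^3 + b^6/720 + b^5/80


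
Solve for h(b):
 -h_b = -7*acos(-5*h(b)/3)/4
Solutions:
 Integral(1/acos(-5*_y/3), (_y, h(b))) = C1 + 7*b/4


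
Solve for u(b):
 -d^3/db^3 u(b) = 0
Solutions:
 u(b) = C1 + C2*b + C3*b^2


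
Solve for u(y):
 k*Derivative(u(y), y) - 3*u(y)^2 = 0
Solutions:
 u(y) = -k/(C1*k + 3*y)


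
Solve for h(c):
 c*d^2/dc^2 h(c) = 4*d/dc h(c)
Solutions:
 h(c) = C1 + C2*c^5


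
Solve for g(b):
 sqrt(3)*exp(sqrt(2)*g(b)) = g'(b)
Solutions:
 g(b) = sqrt(2)*(2*log(-1/(C1 + sqrt(3)*b)) - log(2))/4


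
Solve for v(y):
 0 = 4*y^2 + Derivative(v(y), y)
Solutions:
 v(y) = C1 - 4*y^3/3


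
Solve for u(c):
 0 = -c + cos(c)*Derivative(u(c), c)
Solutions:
 u(c) = C1 + Integral(c/cos(c), c)


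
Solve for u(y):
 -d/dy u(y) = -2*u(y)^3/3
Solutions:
 u(y) = -sqrt(6)*sqrt(-1/(C1 + 2*y))/2
 u(y) = sqrt(6)*sqrt(-1/(C1 + 2*y))/2


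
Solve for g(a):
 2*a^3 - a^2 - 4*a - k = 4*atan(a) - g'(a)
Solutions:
 g(a) = C1 - a^4/2 + a^3/3 + 2*a^2 + a*k + 4*a*atan(a) - 2*log(a^2 + 1)


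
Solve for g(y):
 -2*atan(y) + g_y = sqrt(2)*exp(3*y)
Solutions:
 g(y) = C1 + 2*y*atan(y) + sqrt(2)*exp(3*y)/3 - log(y^2 + 1)


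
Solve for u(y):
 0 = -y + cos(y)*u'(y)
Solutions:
 u(y) = C1 + Integral(y/cos(y), y)


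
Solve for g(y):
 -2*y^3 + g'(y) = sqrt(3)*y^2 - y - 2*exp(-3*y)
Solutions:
 g(y) = C1 + y^4/2 + sqrt(3)*y^3/3 - y^2/2 + 2*exp(-3*y)/3


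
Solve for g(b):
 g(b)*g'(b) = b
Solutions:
 g(b) = -sqrt(C1 + b^2)
 g(b) = sqrt(C1 + b^2)


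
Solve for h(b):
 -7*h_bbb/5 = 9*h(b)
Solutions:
 h(b) = C3*exp(b*(-45^(1/3)*7^(2/3) + 3*21^(2/3)*5^(1/3))/28)*sin(3*3^(1/6)*5^(1/3)*7^(2/3)*b/14) + C4*exp(b*(-45^(1/3)*7^(2/3) + 3*21^(2/3)*5^(1/3))/28)*cos(3*3^(1/6)*5^(1/3)*7^(2/3)*b/14) + C5*exp(-b*(45^(1/3)*7^(2/3) + 3*21^(2/3)*5^(1/3))/28) + (C1*sin(3*3^(1/6)*5^(1/3)*7^(2/3)*b/14) + C2*cos(3*3^(1/6)*5^(1/3)*7^(2/3)*b/14))*exp(45^(1/3)*7^(2/3)*b/14)


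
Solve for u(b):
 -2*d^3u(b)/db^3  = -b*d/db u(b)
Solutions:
 u(b) = C1 + Integral(C2*airyai(2^(2/3)*b/2) + C3*airybi(2^(2/3)*b/2), b)


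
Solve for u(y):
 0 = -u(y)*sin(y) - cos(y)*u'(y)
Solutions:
 u(y) = C1*cos(y)


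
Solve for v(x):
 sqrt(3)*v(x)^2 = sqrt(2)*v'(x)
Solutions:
 v(x) = -2/(C1 + sqrt(6)*x)


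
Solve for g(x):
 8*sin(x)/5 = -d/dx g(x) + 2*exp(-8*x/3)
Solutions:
 g(x) = C1 + 8*cos(x)/5 - 3*exp(-8*x/3)/4


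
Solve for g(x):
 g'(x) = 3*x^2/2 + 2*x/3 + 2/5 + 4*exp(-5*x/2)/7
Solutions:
 g(x) = C1 + x^3/2 + x^2/3 + 2*x/5 - 8*exp(-5*x/2)/35


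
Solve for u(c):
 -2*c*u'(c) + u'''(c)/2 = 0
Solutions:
 u(c) = C1 + Integral(C2*airyai(2^(2/3)*c) + C3*airybi(2^(2/3)*c), c)


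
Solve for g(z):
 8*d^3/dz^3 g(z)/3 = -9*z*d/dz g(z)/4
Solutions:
 g(z) = C1 + Integral(C2*airyai(-3*2^(1/3)*z/4) + C3*airybi(-3*2^(1/3)*z/4), z)


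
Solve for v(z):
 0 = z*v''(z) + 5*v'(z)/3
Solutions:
 v(z) = C1 + C2/z^(2/3)


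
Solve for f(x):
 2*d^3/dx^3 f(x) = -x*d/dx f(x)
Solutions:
 f(x) = C1 + Integral(C2*airyai(-2^(2/3)*x/2) + C3*airybi(-2^(2/3)*x/2), x)


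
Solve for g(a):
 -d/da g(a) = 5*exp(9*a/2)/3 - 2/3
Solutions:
 g(a) = C1 + 2*a/3 - 10*exp(9*a/2)/27


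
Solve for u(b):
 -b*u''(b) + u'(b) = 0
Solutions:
 u(b) = C1 + C2*b^2


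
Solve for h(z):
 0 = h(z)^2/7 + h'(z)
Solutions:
 h(z) = 7/(C1 + z)


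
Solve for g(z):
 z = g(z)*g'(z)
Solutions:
 g(z) = -sqrt(C1 + z^2)
 g(z) = sqrt(C1 + z^2)


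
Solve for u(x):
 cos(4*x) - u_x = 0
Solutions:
 u(x) = C1 + sin(4*x)/4


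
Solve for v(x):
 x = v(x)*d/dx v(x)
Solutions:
 v(x) = -sqrt(C1 + x^2)
 v(x) = sqrt(C1 + x^2)


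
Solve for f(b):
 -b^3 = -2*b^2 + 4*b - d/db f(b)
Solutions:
 f(b) = C1 + b^4/4 - 2*b^3/3 + 2*b^2


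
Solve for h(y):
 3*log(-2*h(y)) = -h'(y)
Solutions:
 Integral(1/(log(-_y) + log(2)), (_y, h(y)))/3 = C1 - y


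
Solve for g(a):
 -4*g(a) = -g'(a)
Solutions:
 g(a) = C1*exp(4*a)


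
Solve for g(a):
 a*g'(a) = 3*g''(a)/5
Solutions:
 g(a) = C1 + C2*erfi(sqrt(30)*a/6)


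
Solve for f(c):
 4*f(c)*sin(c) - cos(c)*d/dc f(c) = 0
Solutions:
 f(c) = C1/cos(c)^4


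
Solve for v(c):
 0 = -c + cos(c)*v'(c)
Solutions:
 v(c) = C1 + Integral(c/cos(c), c)


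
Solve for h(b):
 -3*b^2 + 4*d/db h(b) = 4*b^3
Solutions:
 h(b) = C1 + b^4/4 + b^3/4


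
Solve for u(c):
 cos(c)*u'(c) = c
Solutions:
 u(c) = C1 + Integral(c/cos(c), c)


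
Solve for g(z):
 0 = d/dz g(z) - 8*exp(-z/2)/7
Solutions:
 g(z) = C1 - 16*exp(-z/2)/7


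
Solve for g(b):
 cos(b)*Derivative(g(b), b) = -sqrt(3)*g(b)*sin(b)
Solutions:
 g(b) = C1*cos(b)^(sqrt(3))


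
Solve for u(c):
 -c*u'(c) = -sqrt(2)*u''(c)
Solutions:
 u(c) = C1 + C2*erfi(2^(1/4)*c/2)


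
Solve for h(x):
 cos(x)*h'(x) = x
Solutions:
 h(x) = C1 + Integral(x/cos(x), x)


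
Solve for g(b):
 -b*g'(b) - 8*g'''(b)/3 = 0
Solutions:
 g(b) = C1 + Integral(C2*airyai(-3^(1/3)*b/2) + C3*airybi(-3^(1/3)*b/2), b)


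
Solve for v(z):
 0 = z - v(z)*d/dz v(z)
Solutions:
 v(z) = -sqrt(C1 + z^2)
 v(z) = sqrt(C1 + z^2)


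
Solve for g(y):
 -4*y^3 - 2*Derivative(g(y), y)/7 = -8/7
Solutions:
 g(y) = C1 - 7*y^4/2 + 4*y


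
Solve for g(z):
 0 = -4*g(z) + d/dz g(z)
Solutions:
 g(z) = C1*exp(4*z)


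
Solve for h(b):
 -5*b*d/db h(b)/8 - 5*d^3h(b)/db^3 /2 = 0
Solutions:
 h(b) = C1 + Integral(C2*airyai(-2^(1/3)*b/2) + C3*airybi(-2^(1/3)*b/2), b)


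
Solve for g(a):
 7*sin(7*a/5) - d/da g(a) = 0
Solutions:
 g(a) = C1 - 5*cos(7*a/5)


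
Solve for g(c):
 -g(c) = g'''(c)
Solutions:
 g(c) = C3*exp(-c) + (C1*sin(sqrt(3)*c/2) + C2*cos(sqrt(3)*c/2))*exp(c/2)


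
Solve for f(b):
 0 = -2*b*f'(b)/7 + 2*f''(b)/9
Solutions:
 f(b) = C1 + C2*erfi(3*sqrt(14)*b/14)


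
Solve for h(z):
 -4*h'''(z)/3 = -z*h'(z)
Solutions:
 h(z) = C1 + Integral(C2*airyai(6^(1/3)*z/2) + C3*airybi(6^(1/3)*z/2), z)


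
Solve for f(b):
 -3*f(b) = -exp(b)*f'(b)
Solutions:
 f(b) = C1*exp(-3*exp(-b))


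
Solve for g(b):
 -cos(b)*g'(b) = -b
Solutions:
 g(b) = C1 + Integral(b/cos(b), b)


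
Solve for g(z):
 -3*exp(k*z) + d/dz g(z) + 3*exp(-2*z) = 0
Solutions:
 g(z) = C1 + 3*exp(-2*z)/2 + 3*exp(k*z)/k


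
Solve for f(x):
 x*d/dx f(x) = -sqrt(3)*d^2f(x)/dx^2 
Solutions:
 f(x) = C1 + C2*erf(sqrt(2)*3^(3/4)*x/6)


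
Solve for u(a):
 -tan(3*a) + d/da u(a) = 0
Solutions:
 u(a) = C1 - log(cos(3*a))/3


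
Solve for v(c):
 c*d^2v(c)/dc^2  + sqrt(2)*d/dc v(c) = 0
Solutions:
 v(c) = C1 + C2*c^(1 - sqrt(2))


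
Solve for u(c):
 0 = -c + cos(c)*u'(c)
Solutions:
 u(c) = C1 + Integral(c/cos(c), c)


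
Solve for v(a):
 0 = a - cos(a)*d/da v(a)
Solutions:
 v(a) = C1 + Integral(a/cos(a), a)


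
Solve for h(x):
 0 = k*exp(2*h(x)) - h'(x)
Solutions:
 h(x) = log(-sqrt(-1/(C1 + k*x))) - log(2)/2
 h(x) = log(-1/(C1 + k*x))/2 - log(2)/2


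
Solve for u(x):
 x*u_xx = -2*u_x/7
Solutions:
 u(x) = C1 + C2*x^(5/7)


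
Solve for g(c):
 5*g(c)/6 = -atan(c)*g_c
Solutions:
 g(c) = C1*exp(-5*Integral(1/atan(c), c)/6)


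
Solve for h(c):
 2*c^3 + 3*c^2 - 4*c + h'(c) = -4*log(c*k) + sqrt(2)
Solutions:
 h(c) = C1 - c^4/2 - c^3 + 2*c^2 - 4*c*log(c*k) + c*(sqrt(2) + 4)


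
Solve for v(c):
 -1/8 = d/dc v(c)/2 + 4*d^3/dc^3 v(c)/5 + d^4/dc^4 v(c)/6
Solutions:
 v(c) = C1 + C2*exp(c*(-32 + 128*2^(1/3)/(5*sqrt(36345) + 1399)^(1/3) + 2^(2/3)*(5*sqrt(36345) + 1399)^(1/3))/20)*sin(2^(1/3)*sqrt(3)*c*(-2^(1/3)*(5*sqrt(36345) + 1399)^(1/3) + 128/(5*sqrt(36345) + 1399)^(1/3))/20) + C3*exp(c*(-32 + 128*2^(1/3)/(5*sqrt(36345) + 1399)^(1/3) + 2^(2/3)*(5*sqrt(36345) + 1399)^(1/3))/20)*cos(2^(1/3)*sqrt(3)*c*(-2^(1/3)*(5*sqrt(36345) + 1399)^(1/3) + 128/(5*sqrt(36345) + 1399)^(1/3))/20) + C4*exp(-c*(128*2^(1/3)/(5*sqrt(36345) + 1399)^(1/3) + 16 + 2^(2/3)*(5*sqrt(36345) + 1399)^(1/3))/10) - c/4


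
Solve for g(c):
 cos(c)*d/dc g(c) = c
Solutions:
 g(c) = C1 + Integral(c/cos(c), c)


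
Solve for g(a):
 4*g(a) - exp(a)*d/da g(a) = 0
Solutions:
 g(a) = C1*exp(-4*exp(-a))


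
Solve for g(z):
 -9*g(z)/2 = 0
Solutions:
 g(z) = 0


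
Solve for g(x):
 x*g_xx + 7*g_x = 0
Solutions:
 g(x) = C1 + C2/x^6


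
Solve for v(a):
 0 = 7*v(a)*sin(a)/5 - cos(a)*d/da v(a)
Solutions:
 v(a) = C1/cos(a)^(7/5)


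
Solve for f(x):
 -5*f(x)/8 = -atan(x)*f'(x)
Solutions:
 f(x) = C1*exp(5*Integral(1/atan(x), x)/8)
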